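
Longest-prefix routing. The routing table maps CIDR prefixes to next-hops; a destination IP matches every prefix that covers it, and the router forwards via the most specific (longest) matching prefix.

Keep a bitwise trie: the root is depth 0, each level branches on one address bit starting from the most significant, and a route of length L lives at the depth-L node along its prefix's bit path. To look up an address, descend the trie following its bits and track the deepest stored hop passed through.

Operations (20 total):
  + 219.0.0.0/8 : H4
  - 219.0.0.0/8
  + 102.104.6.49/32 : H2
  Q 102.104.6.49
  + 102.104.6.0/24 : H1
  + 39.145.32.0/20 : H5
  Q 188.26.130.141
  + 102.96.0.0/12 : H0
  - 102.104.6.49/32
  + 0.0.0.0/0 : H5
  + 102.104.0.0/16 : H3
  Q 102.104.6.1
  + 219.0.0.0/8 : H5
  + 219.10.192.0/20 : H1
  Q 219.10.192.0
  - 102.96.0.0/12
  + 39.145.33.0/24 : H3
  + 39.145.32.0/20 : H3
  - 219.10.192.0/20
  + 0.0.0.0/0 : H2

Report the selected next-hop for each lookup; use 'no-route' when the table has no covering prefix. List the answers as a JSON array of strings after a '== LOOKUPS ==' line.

Trace:
  add 219.0.0.0/8 -> H4 at depth 8
  - 219.0.0.0/8 clear@8
  add 102.104.6.49/32 -> H2 at depth 32
  lookup 102.104.6.49: bits 01100110011010000000011000110001 walk d0:-→d1:-→d2:-→d3:-→d4:-→d5:-→d6:-→d7:-→d8:-→d9:-→d10:-→d11:-→d12:-→d13:-→d14:-→d15:-→d16:-→d17:-→d18:-→d19:-→d20:-→d21:-→d22:-→d23:-→d24:-→d25:-→d26:-→d27:-→d28:-→d29:-→d30:-→d31:-→d32:H2 -> H2
  add 102.104.6.0/24 -> H1 at depth 24
  add 39.145.32.0/20 -> H5 at depth 20
  lookup 188.26.130.141: bits 1 walk d0:-→d1:- -> no-route
  add 102.96.0.0/12 -> H0 at depth 12
  - 102.104.6.49/32 clear@32
  add 0.0.0.0/0 -> H5 at depth 0
  add 102.104.0.0/16 -> H3 at depth 16
  lookup 102.104.6.1: bits 01100110011010000000011000 walk d0:H5→d1:-→d2:-→d3:-→d4:-→d5:-→d6:-→d7:-→d8:-→d9:-→d10:-→d11:-→d12:H0→d13:-→d14:-→d15:-→d16:H3→d17:-→d18:-→d19:-→d20:-→d21:-→d22:-→d23:-→d24:H1→d25:-→d26:- -> H1
  add 219.0.0.0/8 -> H5 at depth 8
  add 219.10.192.0/20 -> H1 at depth 20
  lookup 219.10.192.0: bits 11011011000010101100 walk d0:H5→d1:-→d2:-→d3:-→d4:-→d5:-→d6:-→d7:-→d8:H5→d9:-→d10:-→d11:-→d12:-→d13:-→d14:-→d15:-→d16:-→d17:-→d18:-→d19:-→d20:H1 -> H1
  - 102.96.0.0/12 clear@12
  add 39.145.33.0/24 -> H3 at depth 24
  add 39.145.32.0/20 -> H3 at depth 20
  - 219.10.192.0/20 clear@20
  add 0.0.0.0/0 -> H2 at depth 0

== LOOKUPS ==
["H2","no-route","H1","H1"]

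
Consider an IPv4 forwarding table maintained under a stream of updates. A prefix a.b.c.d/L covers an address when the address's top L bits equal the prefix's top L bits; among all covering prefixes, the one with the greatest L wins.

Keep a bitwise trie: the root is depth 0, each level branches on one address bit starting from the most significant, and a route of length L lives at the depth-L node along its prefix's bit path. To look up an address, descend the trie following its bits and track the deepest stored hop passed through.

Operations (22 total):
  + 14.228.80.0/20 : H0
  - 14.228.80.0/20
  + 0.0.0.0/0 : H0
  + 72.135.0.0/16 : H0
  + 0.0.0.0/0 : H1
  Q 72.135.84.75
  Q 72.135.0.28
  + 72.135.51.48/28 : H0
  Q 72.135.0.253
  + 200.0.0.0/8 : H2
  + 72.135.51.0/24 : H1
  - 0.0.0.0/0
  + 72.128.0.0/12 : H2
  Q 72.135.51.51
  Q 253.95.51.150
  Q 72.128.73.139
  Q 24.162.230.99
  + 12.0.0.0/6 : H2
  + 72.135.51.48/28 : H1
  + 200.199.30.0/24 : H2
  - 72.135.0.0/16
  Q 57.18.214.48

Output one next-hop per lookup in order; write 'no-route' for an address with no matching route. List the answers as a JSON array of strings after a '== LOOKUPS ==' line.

Apply in order:
  add 14.228.80.0/20 -> H0 at depth 20
  - 14.228.80.0/20 clear@20
  add 0.0.0.0/0 -> H0 at depth 0
  add 72.135.0.0/16 -> H0 at depth 16
  add 0.0.0.0/0 -> H1 at depth 0
  Q 72.135.84.75: descend 0100100010000111 ; hops seen [H1,H0] ; pick H0
  Q 72.135.0.28: descend 0100100010000111 ; hops seen [H1,H0] ; pick H0
  add 72.135.51.48/28 -> H0 at depth 28
  Q 72.135.0.253: descend 010010001000011100 ; hops seen [H1,H0] ; pick H0
  add 200.0.0.0/8 -> H2 at depth 8
  add 72.135.51.0/24 -> H1 at depth 24
  - 0.0.0.0/0 clear@0
  add 72.128.0.0/12 -> H2 at depth 12
  Q 72.135.51.51: descend 0100100010000111001100110011 ; hops seen [H2,H0,H1,H0] ; pick H0
  Q 253.95.51.150: descend 11 ; hops seen [∅] ; pick no-route
  Q 72.128.73.139: descend 0100100010000 ; hops seen [H2] ; pick H2
  Q 24.162.230.99: descend 000 ; hops seen [∅] ; pick no-route
  add 12.0.0.0/6 -> H2 at depth 6
  add 72.135.51.48/28 -> H1 at depth 28
  add 200.199.30.0/24 -> H2 at depth 24
  - 72.135.0.0/16 clear@16
  Q 57.18.214.48: descend 00 ; hops seen [∅] ; pick no-route

== LOOKUPS ==
["H0","H0","H0","H0","no-route","H2","no-route","no-route"]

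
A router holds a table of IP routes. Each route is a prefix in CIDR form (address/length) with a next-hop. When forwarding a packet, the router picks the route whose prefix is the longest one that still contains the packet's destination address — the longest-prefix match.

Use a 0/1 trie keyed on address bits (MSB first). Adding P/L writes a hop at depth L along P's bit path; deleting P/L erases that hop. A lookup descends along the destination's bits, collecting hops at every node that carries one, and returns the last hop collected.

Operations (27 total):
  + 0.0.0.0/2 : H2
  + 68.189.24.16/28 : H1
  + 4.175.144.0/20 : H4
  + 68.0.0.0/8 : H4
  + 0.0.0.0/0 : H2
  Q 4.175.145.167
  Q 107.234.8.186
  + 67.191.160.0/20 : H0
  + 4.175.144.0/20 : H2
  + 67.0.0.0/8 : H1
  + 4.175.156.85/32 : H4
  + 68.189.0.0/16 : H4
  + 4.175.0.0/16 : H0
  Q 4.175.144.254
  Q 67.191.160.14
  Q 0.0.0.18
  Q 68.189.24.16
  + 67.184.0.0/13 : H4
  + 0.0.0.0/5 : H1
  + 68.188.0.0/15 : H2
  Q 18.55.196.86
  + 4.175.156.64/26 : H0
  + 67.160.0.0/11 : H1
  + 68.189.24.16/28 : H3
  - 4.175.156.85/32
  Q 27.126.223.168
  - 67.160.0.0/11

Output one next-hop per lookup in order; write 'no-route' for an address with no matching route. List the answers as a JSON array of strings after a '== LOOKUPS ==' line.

Trace:
  + 0.0.0.0/2 (H2) depth=2
  + 68.189.24.16/28 (H1) depth=28
  + 4.175.144.0/20 (H4) depth=20
  + 68.0.0.0/8 (H4) depth=8
  + 0.0.0.0/0 (H2) depth=0
  lookup 4.175.145.167: bits 00000100101011111001 walk d0:H2→d1:-→d2:H2→d3:-→d4:-→d5:-→d6:-→d7:-→d8:-→d9:-→d10:-→d11:-→d12:-→d13:-→d14:-→d15:-→d16:-→d17:-→d18:-→d19:-→d20:H4 -> H4
  lookup 107.234.8.186: bits 01 walk d0:H2→d1:-→d2:- -> H2
  + 67.191.160.0/20 (H0) depth=20
  + 4.175.144.0/20 (H2) depth=20
  + 67.0.0.0/8 (H1) depth=8
  + 4.175.156.85/32 (H4) depth=32
  + 68.189.0.0/16 (H4) depth=16
  + 4.175.0.0/16 (H0) depth=16
  lookup 4.175.144.254: bits 00000100101011111001 walk d0:H2→d1:-→d2:H2→d3:-→d4:-→d5:-→d6:-→d7:-→d8:-→d9:-→d10:-→d11:-→d12:-→d13:-→d14:-→d15:-→d16:H0→d17:-→d18:-→d19:-→d20:H2 -> H2
  lookup 67.191.160.14: bits 01000011101111111010 walk d0:H2→d1:-→d2:-→d3:-→d4:-→d5:-→d6:-→d7:-→d8:H1→d9:-→d10:-→d11:-→d12:-→d13:-→d14:-→d15:-→d16:-→d17:-→d18:-→d19:-→d20:H0 -> H0
  lookup 0.0.0.18: bits 00000 walk d0:H2→d1:-→d2:H2→d3:-→d4:-→d5:- -> H2
  lookup 68.189.24.16: bits 0100010010111101000110000001 walk d0:H2→d1:-→d2:-→d3:-→d4:-→d5:-→d6:-→d7:-→d8:H4→d9:-→d10:-→d11:-→d12:-→d13:-→d14:-→d15:-→d16:H4→d17:-→d18:-→d19:-→d20:-→d21:-→d22:-→d23:-→d24:-→d25:-→d26:-→d27:-→d28:H1 -> H1
  + 67.184.0.0/13 (H4) depth=13
  + 0.0.0.0/5 (H1) depth=5
  + 68.188.0.0/15 (H2) depth=15
  lookup 18.55.196.86: bits 000 walk d0:H2→d1:-→d2:H2→d3:- -> H2
  + 4.175.156.64/26 (H0) depth=26
  + 67.160.0.0/11 (H1) depth=11
  + 68.189.24.16/28 (H3) depth=28
  - 4.175.156.85/32 clear@32
  lookup 27.126.223.168: bits 000 walk d0:H2→d1:-→d2:H2→d3:- -> H2
  - 67.160.0.0/11 clear@11

== LOOKUPS ==
["H4","H2","H2","H0","H2","H1","H2","H2"]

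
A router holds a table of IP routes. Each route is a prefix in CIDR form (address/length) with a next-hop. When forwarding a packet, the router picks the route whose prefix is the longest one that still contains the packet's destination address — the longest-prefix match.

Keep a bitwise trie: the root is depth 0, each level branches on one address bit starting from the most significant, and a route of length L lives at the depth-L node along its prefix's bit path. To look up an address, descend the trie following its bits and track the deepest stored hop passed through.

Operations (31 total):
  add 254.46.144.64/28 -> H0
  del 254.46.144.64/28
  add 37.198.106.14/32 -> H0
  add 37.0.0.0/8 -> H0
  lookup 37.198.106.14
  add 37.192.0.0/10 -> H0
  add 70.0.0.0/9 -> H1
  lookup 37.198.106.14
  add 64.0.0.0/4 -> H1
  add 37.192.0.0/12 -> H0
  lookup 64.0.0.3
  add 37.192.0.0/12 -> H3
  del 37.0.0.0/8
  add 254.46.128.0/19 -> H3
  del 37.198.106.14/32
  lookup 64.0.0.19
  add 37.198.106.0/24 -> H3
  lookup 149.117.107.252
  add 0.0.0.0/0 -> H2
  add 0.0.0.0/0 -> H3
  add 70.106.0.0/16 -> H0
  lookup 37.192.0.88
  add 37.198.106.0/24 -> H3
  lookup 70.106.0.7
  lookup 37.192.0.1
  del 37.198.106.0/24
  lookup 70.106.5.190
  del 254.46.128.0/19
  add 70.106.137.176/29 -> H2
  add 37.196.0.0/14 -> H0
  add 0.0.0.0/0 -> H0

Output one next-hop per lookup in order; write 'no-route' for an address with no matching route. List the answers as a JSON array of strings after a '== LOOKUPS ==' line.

Apply in order:
  add 254.46.144.64/28 -> H0 at depth 28
  del 254.46.144.64/28 (clear depth 28)
  add 37.198.106.14/32 -> H0 at depth 32
  add 37.0.0.0/8 -> H0 at depth 8
  lookup 37.198.106.14: bits 00100101110001100110101000001110 walk d0:-→d1:-→d2:-→d3:-→d4:-→d5:-→d6:-→d7:-→d8:H0→d9:-→d10:-→d11:-→d12:-→d13:-→d14:-→d15:-→d16:-→d17:-→d18:-→d19:-→d20:-→d21:-→d22:-→d23:-→d24:-→d25:-→d26:-→d27:-→d28:-→d29:-→d30:-→d31:-→d32:H0 -> H0
  add 37.192.0.0/10 -> H0 at depth 10
  add 70.0.0.0/9 -> H1 at depth 9
  lookup 37.198.106.14: bits 00100101110001100110101000001110 walk d0:-→d1:-→d2:-→d3:-→d4:-→d5:-→d6:-→d7:-→d8:H0→d9:-→d10:H0→d11:-→d12:-→d13:-→d14:-→d15:-→d16:-→d17:-→d18:-→d19:-→d20:-→d21:-→d22:-→d23:-→d24:-→d25:-→d26:-→d27:-→d28:-→d29:-→d30:-→d31:-→d32:H0 -> H0
  add 64.0.0.0/4 -> H1 at depth 4
  add 37.192.0.0/12 -> H0 at depth 12
  lookup 64.0.0.3: bits 01000 walk d0:-→d1:-→d2:-→d3:-→d4:H1→d5:- -> H1
  add 37.192.0.0/12 -> H3 at depth 12
  del 37.0.0.0/8 (clear depth 8)
  add 254.46.128.0/19 -> H3 at depth 19
  del 37.198.106.14/32 (clear depth 32)
  lookup 64.0.0.19: bits 01000 walk d0:-→d1:-→d2:-→d3:-→d4:H1→d5:- -> H1
  add 37.198.106.0/24 -> H3 at depth 24
  lookup 149.117.107.252: bits 1 walk d0:-→d1:- -> no-route
  add 0.0.0.0/0 -> H2 at depth 0
  add 0.0.0.0/0 -> H3 at depth 0
  add 70.106.0.0/16 -> H0 at depth 16
  lookup 37.192.0.88: bits 0010010111000 walk d0:H3→d1:-→d2:-→d3:-→d4:-→d5:-→d6:-→d7:-→d8:-→d9:-→d10:H0→d11:-→d12:H3→d13:- -> H3
  add 37.198.106.0/24 -> H3 at depth 24
  lookup 70.106.0.7: bits 0100011001101010 walk d0:H3→d1:-→d2:-→d3:-→d4:H1→d5:-→d6:-→d7:-→d8:-→d9:H1→d10:-→d11:-→d12:-→d13:-→d14:-→d15:-→d16:H0 -> H0
  lookup 37.192.0.1: bits 0010010111000 walk d0:H3→d1:-→d2:-→d3:-→d4:-→d5:-→d6:-→d7:-→d8:-→d9:-→d10:H0→d11:-→d12:H3→d13:- -> H3
  del 37.198.106.0/24 (clear depth 24)
  lookup 70.106.5.190: bits 0100011001101010 walk d0:H3→d1:-→d2:-→d3:-→d4:H1→d5:-→d6:-→d7:-→d8:-→d9:H1→d10:-→d11:-→d12:-→d13:-→d14:-→d15:-→d16:H0 -> H0
  del 254.46.128.0/19 (clear depth 19)
  add 70.106.137.176/29 -> H2 at depth 29
  add 37.196.0.0/14 -> H0 at depth 14
  add 0.0.0.0/0 -> H0 at depth 0

== LOOKUPS ==
["H0","H0","H1","H1","no-route","H3","H0","H3","H0"]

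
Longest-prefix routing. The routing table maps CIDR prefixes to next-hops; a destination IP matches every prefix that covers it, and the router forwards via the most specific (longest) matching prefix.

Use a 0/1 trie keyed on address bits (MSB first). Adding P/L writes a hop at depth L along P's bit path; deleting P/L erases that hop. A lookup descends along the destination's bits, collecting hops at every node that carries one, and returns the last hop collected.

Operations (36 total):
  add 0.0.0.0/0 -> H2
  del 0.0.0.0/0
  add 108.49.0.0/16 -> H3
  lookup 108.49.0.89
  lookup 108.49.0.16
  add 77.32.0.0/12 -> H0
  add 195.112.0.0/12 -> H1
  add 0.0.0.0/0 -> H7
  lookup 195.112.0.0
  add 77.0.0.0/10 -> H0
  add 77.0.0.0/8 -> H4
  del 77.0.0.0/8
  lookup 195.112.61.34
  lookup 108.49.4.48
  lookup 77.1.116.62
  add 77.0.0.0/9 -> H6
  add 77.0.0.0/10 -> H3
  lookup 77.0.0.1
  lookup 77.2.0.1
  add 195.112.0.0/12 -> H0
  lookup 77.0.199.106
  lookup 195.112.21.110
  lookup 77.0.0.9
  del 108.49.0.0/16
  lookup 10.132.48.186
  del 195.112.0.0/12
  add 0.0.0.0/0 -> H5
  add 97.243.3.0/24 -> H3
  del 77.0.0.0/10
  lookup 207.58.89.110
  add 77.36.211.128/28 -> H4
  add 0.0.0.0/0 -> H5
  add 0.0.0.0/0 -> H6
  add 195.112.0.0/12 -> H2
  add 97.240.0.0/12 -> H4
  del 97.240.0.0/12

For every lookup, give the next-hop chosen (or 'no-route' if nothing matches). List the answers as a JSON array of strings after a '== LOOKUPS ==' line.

Apply in order:
  add 0.0.0.0/0 -> H2 at depth 0
  - 0.0.0.0/0 clear@0
  add 108.49.0.0/16 -> H3 at depth 16
  Q 108.49.0.89: descend 0110110000110001 ; hops seen [H3] ; pick H3
  Q 108.49.0.16: descend 0110110000110001 ; hops seen [H3] ; pick H3
  add 77.32.0.0/12 -> H0 at depth 12
  add 195.112.0.0/12 -> H1 at depth 12
  add 0.0.0.0/0 -> H7 at depth 0
  Q 195.112.0.0: descend 110000110111 ; hops seen [H7,H1] ; pick H1
  add 77.0.0.0/10 -> H0 at depth 10
  add 77.0.0.0/8 -> H4 at depth 8
  - 77.0.0.0/8 clear@8
  Q 195.112.61.34: descend 110000110111 ; hops seen [H7,H1] ; pick H1
  Q 108.49.4.48: descend 0110110000110001 ; hops seen [H7,H3] ; pick H3
  Q 77.1.116.62: descend 0100110100 ; hops seen [H7,H0] ; pick H0
  add 77.0.0.0/9 -> H6 at depth 9
  add 77.0.0.0/10 -> H3 at depth 10
  Q 77.0.0.1: descend 0100110100 ; hops seen [H7,H6,H3] ; pick H3
  Q 77.2.0.1: descend 0100110100 ; hops seen [H7,H6,H3] ; pick H3
  add 195.112.0.0/12 -> H0 at depth 12
  Q 77.0.199.106: descend 0100110100 ; hops seen [H7,H6,H3] ; pick H3
  Q 195.112.21.110: descend 110000110111 ; hops seen [H7,H0] ; pick H0
  Q 77.0.0.9: descend 0100110100 ; hops seen [H7,H6,H3] ; pick H3
  - 108.49.0.0/16 clear@16
  Q 10.132.48.186: descend 0 ; hops seen [H7] ; pick H7
  - 195.112.0.0/12 clear@12
  add 0.0.0.0/0 -> H5 at depth 0
  add 97.243.3.0/24 -> H3 at depth 24
  - 77.0.0.0/10 clear@10
  Q 207.58.89.110: descend 1100 ; hops seen [H5] ; pick H5
  add 77.36.211.128/28 -> H4 at depth 28
  add 0.0.0.0/0 -> H5 at depth 0
  add 0.0.0.0/0 -> H6 at depth 0
  add 195.112.0.0/12 -> H2 at depth 12
  add 97.240.0.0/12 -> H4 at depth 12
  - 97.240.0.0/12 clear@12

== LOOKUPS ==
["H3","H3","H1","H1","H3","H0","H3","H3","H3","H0","H3","H7","H5"]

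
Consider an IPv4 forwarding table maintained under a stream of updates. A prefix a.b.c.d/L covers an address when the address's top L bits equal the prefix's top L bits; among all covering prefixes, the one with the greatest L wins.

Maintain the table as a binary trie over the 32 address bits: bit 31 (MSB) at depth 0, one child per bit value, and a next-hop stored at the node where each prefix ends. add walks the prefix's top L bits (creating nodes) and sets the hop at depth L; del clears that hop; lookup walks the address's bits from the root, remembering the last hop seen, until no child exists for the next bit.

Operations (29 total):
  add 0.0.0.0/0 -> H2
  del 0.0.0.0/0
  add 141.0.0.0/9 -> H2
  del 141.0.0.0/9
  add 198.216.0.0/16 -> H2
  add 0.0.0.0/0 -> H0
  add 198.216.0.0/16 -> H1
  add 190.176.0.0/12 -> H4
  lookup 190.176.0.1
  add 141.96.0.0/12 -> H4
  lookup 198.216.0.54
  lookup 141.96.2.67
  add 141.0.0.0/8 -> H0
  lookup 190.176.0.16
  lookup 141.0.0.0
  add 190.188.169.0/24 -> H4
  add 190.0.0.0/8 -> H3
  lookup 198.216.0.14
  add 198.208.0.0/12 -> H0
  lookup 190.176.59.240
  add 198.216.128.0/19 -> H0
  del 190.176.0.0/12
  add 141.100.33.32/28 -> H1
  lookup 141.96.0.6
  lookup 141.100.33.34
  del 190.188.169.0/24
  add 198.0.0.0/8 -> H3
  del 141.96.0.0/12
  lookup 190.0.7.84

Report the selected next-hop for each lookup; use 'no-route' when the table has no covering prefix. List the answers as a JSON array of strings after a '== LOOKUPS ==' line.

Process each operation:
  add 0.0.0.0/0 -> H2 at depth 0
  del 0.0.0.0/0 (clear depth 0)
  add 141.0.0.0/9 -> H2 at depth 9
  del 141.0.0.0/9 (clear depth 9)
  add 198.216.0.0/16 -> H2 at depth 16
  add 0.0.0.0/0 -> H0 at depth 0
  add 198.216.0.0/16 -> H1 at depth 16
  add 190.176.0.0/12 -> H4 at depth 12
  ? 190.176.0.1  path d0:H0→d1:-→d2:-→d3:-→d4:-→d5:-→d6:-→d7:-→d8:-→d9:-→d10:-→d11:-→d12:H4  best=H4
  add 141.96.0.0/12 -> H4 at depth 12
  ? 198.216.0.54  path d0:H0→d1:-→d2:-→d3:-→d4:-→d5:-→d6:-→d7:-→d8:-→d9:-→d10:-→d11:-→d12:-→d13:-→d14:-→d15:-→d16:H1  best=H1
  ? 141.96.2.67  path d0:H0→d1:-→d2:-→d3:-→d4:-→d5:-→d6:-→d7:-→d8:-→d9:-→d10:-→d11:-→d12:H4  best=H4
  add 141.0.0.0/8 -> H0 at depth 8
  ? 190.176.0.16  path d0:H0→d1:-→d2:-→d3:-→d4:-→d5:-→d6:-→d7:-→d8:-→d9:-→d10:-→d11:-→d12:H4  best=H4
  ? 141.0.0.0  path d0:H0→d1:-→d2:-→d3:-→d4:-→d5:-→d6:-→d7:-→d8:H0→d9:-  best=H0
  add 190.188.169.0/24 -> H4 at depth 24
  add 190.0.0.0/8 -> H3 at depth 8
  ? 198.216.0.14  path d0:H0→d1:-→d2:-→d3:-→d4:-→d5:-→d6:-→d7:-→d8:-→d9:-→d10:-→d11:-→d12:-→d13:-→d14:-→d15:-→d16:H1  best=H1
  add 198.208.0.0/12 -> H0 at depth 12
  ? 190.176.59.240  path d0:H0→d1:-→d2:-→d3:-→d4:-→d5:-→d6:-→d7:-→d8:H3→d9:-→d10:-→d11:-→d12:H4  best=H4
  add 198.216.128.0/19 -> H0 at depth 19
  del 190.176.0.0/12 (clear depth 12)
  add 141.100.33.32/28 -> H1 at depth 28
  ? 141.96.0.6  path d0:H0→d1:-→d2:-→d3:-→d4:-→d5:-→d6:-→d7:-→d8:H0→d9:-→d10:-→d11:-→d12:H4→d13:-  best=H4
  ? 141.100.33.34  path d0:H0→d1:-→d2:-→d3:-→d4:-→d5:-→d6:-→d7:-→d8:H0→d9:-→d10:-→d11:-→d12:H4→d13:-→d14:-→d15:-→d16:-→d17:-→d18:-→d19:-→d20:-→d21:-→d22:-→d23:-→d24:-→d25:-→d26:-→d27:-→d28:H1  best=H1
  del 190.188.169.0/24 (clear depth 24)
  add 198.0.0.0/8 -> H3 at depth 8
  del 141.96.0.0/12 (clear depth 12)
  ? 190.0.7.84  path d0:H0→d1:-→d2:-→d3:-→d4:-→d5:-→d6:-→d7:-→d8:H3  best=H3

== LOOKUPS ==
["H4","H1","H4","H4","H0","H1","H4","H4","H1","H3"]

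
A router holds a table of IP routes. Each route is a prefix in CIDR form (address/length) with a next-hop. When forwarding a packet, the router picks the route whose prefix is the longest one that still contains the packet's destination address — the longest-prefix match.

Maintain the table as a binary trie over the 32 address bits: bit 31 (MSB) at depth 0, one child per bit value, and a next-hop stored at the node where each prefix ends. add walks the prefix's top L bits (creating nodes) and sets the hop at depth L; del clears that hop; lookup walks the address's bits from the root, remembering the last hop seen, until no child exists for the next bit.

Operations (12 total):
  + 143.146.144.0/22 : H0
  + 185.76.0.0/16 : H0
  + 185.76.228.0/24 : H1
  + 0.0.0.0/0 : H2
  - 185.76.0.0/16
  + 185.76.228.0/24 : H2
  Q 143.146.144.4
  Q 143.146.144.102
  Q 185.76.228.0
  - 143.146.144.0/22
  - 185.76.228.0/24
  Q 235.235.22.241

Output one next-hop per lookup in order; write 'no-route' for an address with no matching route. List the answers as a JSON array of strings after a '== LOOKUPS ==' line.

Trace:
  add 143.146.144.0/22 -> H0 at depth 22
  add 185.76.0.0/16 -> H0 at depth 16
  add 185.76.228.0/24 -> H1 at depth 24
  add 0.0.0.0/0 -> H2 at depth 0
  - 185.76.0.0/16 clear@16
  add 185.76.228.0/24 -> H2 at depth 24
  lookup 143.146.144.4: bits 1000111110010010100100 walk d0:H2→d1:-→d2:-→d3:-→d4:-→d5:-→d6:-→d7:-→d8:-→d9:-→d10:-→d11:-→d12:-→d13:-→d14:-→d15:-→d16:-→d17:-→d18:-→d19:-→d20:-→d21:-→d22:H0 -> H0
  lookup 143.146.144.102: bits 1000111110010010100100 walk d0:H2→d1:-→d2:-→d3:-→d4:-→d5:-→d6:-→d7:-→d8:-→d9:-→d10:-→d11:-→d12:-→d13:-→d14:-→d15:-→d16:-→d17:-→d18:-→d19:-→d20:-→d21:-→d22:H0 -> H0
  lookup 185.76.228.0: bits 101110010100110011100100 walk d0:H2→d1:-→d2:-→d3:-→d4:-→d5:-→d6:-→d7:-→d8:-→d9:-→d10:-→d11:-→d12:-→d13:-→d14:-→d15:-→d16:-→d17:-→d18:-→d19:-→d20:-→d21:-→d22:-→d23:-→d24:H2 -> H2
  - 143.146.144.0/22 clear@22
  - 185.76.228.0/24 clear@24
  lookup 235.235.22.241: bits 1 walk d0:H2→d1:- -> H2

== LOOKUPS ==
["H0","H0","H2","H2"]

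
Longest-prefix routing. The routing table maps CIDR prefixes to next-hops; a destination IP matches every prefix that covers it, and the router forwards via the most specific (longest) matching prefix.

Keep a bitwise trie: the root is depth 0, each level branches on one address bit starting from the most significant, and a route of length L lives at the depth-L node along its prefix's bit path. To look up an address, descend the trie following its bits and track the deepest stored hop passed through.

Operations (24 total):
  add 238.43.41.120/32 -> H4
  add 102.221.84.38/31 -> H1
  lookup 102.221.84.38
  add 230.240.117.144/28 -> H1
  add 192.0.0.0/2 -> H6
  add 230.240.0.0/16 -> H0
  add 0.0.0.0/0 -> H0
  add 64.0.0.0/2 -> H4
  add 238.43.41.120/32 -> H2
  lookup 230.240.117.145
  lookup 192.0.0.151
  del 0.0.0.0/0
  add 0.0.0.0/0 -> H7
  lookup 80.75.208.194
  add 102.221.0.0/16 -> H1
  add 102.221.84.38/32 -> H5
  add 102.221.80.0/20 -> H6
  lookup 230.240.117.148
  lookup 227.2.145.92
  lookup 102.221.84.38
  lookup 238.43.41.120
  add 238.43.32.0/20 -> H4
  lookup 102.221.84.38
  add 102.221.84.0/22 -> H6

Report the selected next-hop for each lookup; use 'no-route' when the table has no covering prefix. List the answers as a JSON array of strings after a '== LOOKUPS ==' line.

Apply in order:
  add 238.43.41.120/32 -> H4 at depth 32
  add 102.221.84.38/31 -> H1 at depth 31
  ? 102.221.84.38  path d0:-→d1:-→d2:-→d3:-→d4:-→d5:-→d6:-→d7:-→d8:-→d9:-→d10:-→d11:-→d12:-→d13:-→d14:-→d15:-→d16:-→d17:-→d18:-→d19:-→d20:-→d21:-→d22:-→d23:-→d24:-→d25:-→d26:-→d27:-→d28:-→d29:-→d30:-→d31:H1  best=H1
  add 230.240.117.144/28 -> H1 at depth 28
  add 192.0.0.0/2 -> H6 at depth 2
  add 230.240.0.0/16 -> H0 at depth 16
  add 0.0.0.0/0 -> H0 at depth 0
  add 64.0.0.0/2 -> H4 at depth 2
  add 238.43.41.120/32 -> H2 at depth 32
  ? 230.240.117.145  path d0:H0→d1:-→d2:H6→d3:-→d4:-→d5:-→d6:-→d7:-→d8:-→d9:-→d10:-→d11:-→d12:-→d13:-→d14:-→d15:-→d16:H0→d17:-→d18:-→d19:-→d20:-→d21:-→d22:-→d23:-→d24:-→d25:-→d26:-→d27:-→d28:H1  best=H1
  ? 192.0.0.151  path d0:H0→d1:-→d2:H6  best=H6
  - 0.0.0.0/0 clear@0
  add 0.0.0.0/0 -> H7 at depth 0
  ? 80.75.208.194  path d0:H7→d1:-→d2:H4  best=H4
  add 102.221.0.0/16 -> H1 at depth 16
  add 102.221.84.38/32 -> H5 at depth 32
  add 102.221.80.0/20 -> H6 at depth 20
  ? 230.240.117.148  path d0:H7→d1:-→d2:H6→d3:-→d4:-→d5:-→d6:-→d7:-→d8:-→d9:-→d10:-→d11:-→d12:-→d13:-→d14:-→d15:-→d16:H0→d17:-→d18:-→d19:-→d20:-→d21:-→d22:-→d23:-→d24:-→d25:-→d26:-→d27:-→d28:H1  best=H1
  ? 227.2.145.92  path d0:H7→d1:-→d2:H6→d3:-→d4:-→d5:-  best=H6
  ? 102.221.84.38  path d0:H7→d1:-→d2:H4→d3:-→d4:-→d5:-→d6:-→d7:-→d8:-→d9:-→d10:-→d11:-→d12:-→d13:-→d14:-→d15:-→d16:H1→d17:-→d18:-→d19:-→d20:H6→d21:-→d22:-→d23:-→d24:-→d25:-→d26:-→d27:-→d28:-→d29:-→d30:-→d31:H1→d32:H5  best=H5
  ? 238.43.41.120  path d0:H7→d1:-→d2:H6→d3:-→d4:-→d5:-→d6:-→d7:-→d8:-→d9:-→d10:-→d11:-→d12:-→d13:-→d14:-→d15:-→d16:-→d17:-→d18:-→d19:-→d20:-→d21:-→d22:-→d23:-→d24:-→d25:-→d26:-→d27:-→d28:-→d29:-→d30:-→d31:-→d32:H2  best=H2
  add 238.43.32.0/20 -> H4 at depth 20
  ? 102.221.84.38  path d0:H7→d1:-→d2:H4→d3:-→d4:-→d5:-→d6:-→d7:-→d8:-→d9:-→d10:-→d11:-→d12:-→d13:-→d14:-→d15:-→d16:H1→d17:-→d18:-→d19:-→d20:H6→d21:-→d22:-→d23:-→d24:-→d25:-→d26:-→d27:-→d28:-→d29:-→d30:-→d31:H1→d32:H5  best=H5
  add 102.221.84.0/22 -> H6 at depth 22

== LOOKUPS ==
["H1","H1","H6","H4","H1","H6","H5","H2","H5"]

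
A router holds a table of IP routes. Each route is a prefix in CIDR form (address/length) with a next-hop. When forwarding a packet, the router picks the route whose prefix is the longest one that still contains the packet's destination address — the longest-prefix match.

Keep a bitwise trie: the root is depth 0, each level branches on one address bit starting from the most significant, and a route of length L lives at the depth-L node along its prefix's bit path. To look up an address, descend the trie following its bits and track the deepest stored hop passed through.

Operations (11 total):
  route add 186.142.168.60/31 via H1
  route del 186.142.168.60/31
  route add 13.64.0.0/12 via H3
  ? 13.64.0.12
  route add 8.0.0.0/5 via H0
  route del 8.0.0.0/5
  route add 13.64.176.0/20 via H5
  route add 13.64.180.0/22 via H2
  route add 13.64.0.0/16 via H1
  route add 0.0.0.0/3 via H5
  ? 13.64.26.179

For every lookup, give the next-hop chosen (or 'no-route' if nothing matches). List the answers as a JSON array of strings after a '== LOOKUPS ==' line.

Process each operation:
  add 186.142.168.60/31 -> H1 at depth 31
  del 186.142.168.60/31 (clear depth 31)
  add 13.64.0.0/12 -> H3 at depth 12
  lookup 13.64.0.12: bits 000011010100 walk d0:-→d1:-→d2:-→d3:-→d4:-→d5:-→d6:-→d7:-→d8:-→d9:-→d10:-→d11:-→d12:H3 -> H3
  add 8.0.0.0/5 -> H0 at depth 5
  del 8.0.0.0/5 (clear depth 5)
  add 13.64.176.0/20 -> H5 at depth 20
  add 13.64.180.0/22 -> H2 at depth 22
  add 13.64.0.0/16 -> H1 at depth 16
  add 0.0.0.0/3 -> H5 at depth 3
  lookup 13.64.26.179: bits 0000110101000000 walk d0:-→d1:-→d2:-→d3:H5→d4:-→d5:-→d6:-→d7:-→d8:-→d9:-→d10:-→d11:-→d12:H3→d13:-→d14:-→d15:-→d16:H1 -> H1

== LOOKUPS ==
["H3","H1"]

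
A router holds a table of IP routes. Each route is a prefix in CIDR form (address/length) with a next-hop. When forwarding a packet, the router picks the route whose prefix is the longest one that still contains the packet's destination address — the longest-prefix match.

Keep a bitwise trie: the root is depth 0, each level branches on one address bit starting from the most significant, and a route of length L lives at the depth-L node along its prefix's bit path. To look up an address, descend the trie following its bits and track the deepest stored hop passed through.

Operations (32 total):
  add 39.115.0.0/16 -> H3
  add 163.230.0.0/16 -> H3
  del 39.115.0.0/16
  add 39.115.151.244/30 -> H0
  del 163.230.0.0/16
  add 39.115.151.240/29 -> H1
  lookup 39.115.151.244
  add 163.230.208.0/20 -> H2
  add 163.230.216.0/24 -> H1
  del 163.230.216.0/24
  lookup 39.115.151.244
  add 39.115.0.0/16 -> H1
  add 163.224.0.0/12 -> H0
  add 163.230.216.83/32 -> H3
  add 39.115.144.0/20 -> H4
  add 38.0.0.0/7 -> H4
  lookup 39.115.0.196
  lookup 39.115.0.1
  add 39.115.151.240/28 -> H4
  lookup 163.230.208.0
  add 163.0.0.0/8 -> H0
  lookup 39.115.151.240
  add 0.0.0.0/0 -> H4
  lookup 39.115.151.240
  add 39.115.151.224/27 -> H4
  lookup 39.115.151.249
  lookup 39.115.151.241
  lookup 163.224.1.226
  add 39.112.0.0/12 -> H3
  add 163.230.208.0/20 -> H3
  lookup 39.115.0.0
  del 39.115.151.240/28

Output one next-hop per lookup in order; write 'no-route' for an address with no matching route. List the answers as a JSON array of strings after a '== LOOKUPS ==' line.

Apply in order:
  + 39.115.0.0/16 (H3) depth=16
  + 163.230.0.0/16 (H3) depth=16
  del 39.115.0.0/16 (clear depth 16)
  + 39.115.151.244/30 (H0) depth=30
  del 163.230.0.0/16 (clear depth 16)
  + 39.115.151.240/29 (H1) depth=29
  ? 39.115.151.244  path d0:-→d1:-→d2:-→d3:-→d4:-→d5:-→d6:-→d7:-→d8:-→d9:-→d10:-→d11:-→d12:-→d13:-→d14:-→d15:-→d16:-→d17:-→d18:-→d19:-→d20:-→d21:-→d22:-→d23:-→d24:-→d25:-→d26:-→d27:-→d28:-→d29:H1→d30:H0  best=H0
  + 163.230.208.0/20 (H2) depth=20
  + 163.230.216.0/24 (H1) depth=24
  del 163.230.216.0/24 (clear depth 24)
  ? 39.115.151.244  path d0:-→d1:-→d2:-→d3:-→d4:-→d5:-→d6:-→d7:-→d8:-→d9:-→d10:-→d11:-→d12:-→d13:-→d14:-→d15:-→d16:-→d17:-→d18:-→d19:-→d20:-→d21:-→d22:-→d23:-→d24:-→d25:-→d26:-→d27:-→d28:-→d29:H1→d30:H0  best=H0
  + 39.115.0.0/16 (H1) depth=16
  + 163.224.0.0/12 (H0) depth=12
  + 163.230.216.83/32 (H3) depth=32
  + 39.115.144.0/20 (H4) depth=20
  + 38.0.0.0/7 (H4) depth=7
  ? 39.115.0.196  path d0:-→d1:-→d2:-→d3:-→d4:-→d5:-→d6:-→d7:H4→d8:-→d9:-→d10:-→d11:-→d12:-→d13:-→d14:-→d15:-→d16:H1  best=H1
  ? 39.115.0.1  path d0:-→d1:-→d2:-→d3:-→d4:-→d5:-→d6:-→d7:H4→d8:-→d9:-→d10:-→d11:-→d12:-→d13:-→d14:-→d15:-→d16:H1  best=H1
  + 39.115.151.240/28 (H4) depth=28
  ? 163.230.208.0  path d0:-→d1:-→d2:-→d3:-→d4:-→d5:-→d6:-→d7:-→d8:-→d9:-→d10:-→d11:-→d12:H0→d13:-→d14:-→d15:-→d16:-→d17:-→d18:-→d19:-→d20:H2  best=H2
  + 163.0.0.0/8 (H0) depth=8
  ? 39.115.151.240  path d0:-→d1:-→d2:-→d3:-→d4:-→d5:-→d6:-→d7:H4→d8:-→d9:-→d10:-→d11:-→d12:-→d13:-→d14:-→d15:-→d16:H1→d17:-→d18:-→d19:-→d20:H4→d21:-→d22:-→d23:-→d24:-→d25:-→d26:-→d27:-→d28:H4→d29:H1  best=H1
  + 0.0.0.0/0 (H4) depth=0
  ? 39.115.151.240  path d0:H4→d1:-→d2:-→d3:-→d4:-→d5:-→d6:-→d7:H4→d8:-→d9:-→d10:-→d11:-→d12:-→d13:-→d14:-→d15:-→d16:H1→d17:-→d18:-→d19:-→d20:H4→d21:-→d22:-→d23:-→d24:-→d25:-→d26:-→d27:-→d28:H4→d29:H1  best=H1
  + 39.115.151.224/27 (H4) depth=27
  ? 39.115.151.249  path d0:H4→d1:-→d2:-→d3:-→d4:-→d5:-→d6:-→d7:H4→d8:-→d9:-→d10:-→d11:-→d12:-→d13:-→d14:-→d15:-→d16:H1→d17:-→d18:-→d19:-→d20:H4→d21:-→d22:-→d23:-→d24:-→d25:-→d26:-→d27:H4→d28:H4  best=H4
  ? 39.115.151.241  path d0:H4→d1:-→d2:-→d3:-→d4:-→d5:-→d6:-→d7:H4→d8:-→d9:-→d10:-→d11:-→d12:-→d13:-→d14:-→d15:-→d16:H1→d17:-→d18:-→d19:-→d20:H4→d21:-→d22:-→d23:-→d24:-→d25:-→d26:-→d27:H4→d28:H4→d29:H1  best=H1
  ? 163.224.1.226  path d0:H4→d1:-→d2:-→d3:-→d4:-→d5:-→d6:-→d7:-→d8:H0→d9:-→d10:-→d11:-→d12:H0→d13:-  best=H0
  + 39.112.0.0/12 (H3) depth=12
  + 163.230.208.0/20 (H3) depth=20
  ? 39.115.0.0  path d0:H4→d1:-→d2:-→d3:-→d4:-→d5:-→d6:-→d7:H4→d8:-→d9:-→d10:-→d11:-→d12:H3→d13:-→d14:-→d15:-→d16:H1  best=H1
  del 39.115.151.240/28 (clear depth 28)

== LOOKUPS ==
["H0","H0","H1","H1","H2","H1","H1","H4","H1","H0","H1"]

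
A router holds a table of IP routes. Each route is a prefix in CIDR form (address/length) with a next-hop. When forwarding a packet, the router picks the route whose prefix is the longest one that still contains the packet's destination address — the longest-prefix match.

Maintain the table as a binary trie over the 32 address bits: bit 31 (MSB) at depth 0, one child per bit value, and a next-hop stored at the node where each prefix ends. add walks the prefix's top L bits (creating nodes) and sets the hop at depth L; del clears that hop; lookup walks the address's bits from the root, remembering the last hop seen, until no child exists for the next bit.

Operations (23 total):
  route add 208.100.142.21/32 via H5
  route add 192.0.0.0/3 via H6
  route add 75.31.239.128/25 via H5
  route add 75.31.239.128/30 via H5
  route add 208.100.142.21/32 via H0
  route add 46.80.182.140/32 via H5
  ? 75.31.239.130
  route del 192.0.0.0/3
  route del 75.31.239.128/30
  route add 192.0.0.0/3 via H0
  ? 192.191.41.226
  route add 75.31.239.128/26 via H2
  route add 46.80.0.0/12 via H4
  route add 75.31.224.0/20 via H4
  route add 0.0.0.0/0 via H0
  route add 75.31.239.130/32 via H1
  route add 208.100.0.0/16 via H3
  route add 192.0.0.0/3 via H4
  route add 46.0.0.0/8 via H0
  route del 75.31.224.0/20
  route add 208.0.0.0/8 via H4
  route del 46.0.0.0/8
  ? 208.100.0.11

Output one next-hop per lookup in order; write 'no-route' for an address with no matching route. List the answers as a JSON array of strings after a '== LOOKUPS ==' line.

Process each operation:
  add 208.100.142.21/32 -> H5 at depth 32
  add 192.0.0.0/3 -> H6 at depth 3
  add 75.31.239.128/25 -> H5 at depth 25
  add 75.31.239.128/30 -> H5 at depth 30
  add 208.100.142.21/32 -> H0 at depth 32
  add 46.80.182.140/32 -> H5 at depth 32
  Q 75.31.239.130: descend 010010110001111111101111100000 ; hops seen [H5,H5] ; pick H5
  del 192.0.0.0/3 (clear depth 3)
  del 75.31.239.128/30 (clear depth 30)
  add 192.0.0.0/3 -> H0 at depth 3
  Q 192.191.41.226: descend 110 ; hops seen [H0] ; pick H0
  add 75.31.239.128/26 -> H2 at depth 26
  add 46.80.0.0/12 -> H4 at depth 12
  add 75.31.224.0/20 -> H4 at depth 20
  add 0.0.0.0/0 -> H0 at depth 0
  add 75.31.239.130/32 -> H1 at depth 32
  add 208.100.0.0/16 -> H3 at depth 16
  add 192.0.0.0/3 -> H4 at depth 3
  add 46.0.0.0/8 -> H0 at depth 8
  del 75.31.224.0/20 (clear depth 20)
  add 208.0.0.0/8 -> H4 at depth 8
  del 46.0.0.0/8 (clear depth 8)
  Q 208.100.0.11: descend 1101000001100100 ; hops seen [H0,H4,H4,H3] ; pick H3

== LOOKUPS ==
["H5","H0","H3"]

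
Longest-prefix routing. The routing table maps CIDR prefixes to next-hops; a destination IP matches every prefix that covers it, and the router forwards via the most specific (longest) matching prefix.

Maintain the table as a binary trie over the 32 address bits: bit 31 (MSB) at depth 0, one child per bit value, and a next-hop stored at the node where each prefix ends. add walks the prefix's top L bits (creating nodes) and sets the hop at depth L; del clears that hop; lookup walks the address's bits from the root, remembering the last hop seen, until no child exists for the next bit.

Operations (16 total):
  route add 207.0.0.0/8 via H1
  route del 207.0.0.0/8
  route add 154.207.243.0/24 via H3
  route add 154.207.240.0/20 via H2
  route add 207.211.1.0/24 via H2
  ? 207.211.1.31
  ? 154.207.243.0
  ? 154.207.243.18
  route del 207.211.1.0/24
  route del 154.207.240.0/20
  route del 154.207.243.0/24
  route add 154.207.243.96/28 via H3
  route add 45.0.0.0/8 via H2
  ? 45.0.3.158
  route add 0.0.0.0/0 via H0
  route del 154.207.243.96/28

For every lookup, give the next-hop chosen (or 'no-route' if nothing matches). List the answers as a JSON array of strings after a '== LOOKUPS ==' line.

Trace:
  add 207.0.0.0/8 -> H1 at depth 8
  del 207.0.0.0/8 (clear depth 8)
  add 154.207.243.0/24 -> H3 at depth 24
  add 154.207.240.0/20 -> H2 at depth 20
  add 207.211.1.0/24 -> H2 at depth 24
  Q 207.211.1.31: descend 110011111101001100000001 ; hops seen [H2] ; pick H2
  Q 154.207.243.0: descend 100110101100111111110011 ; hops seen [H2,H3] ; pick H3
  Q 154.207.243.18: descend 100110101100111111110011 ; hops seen [H2,H3] ; pick H3
  del 207.211.1.0/24 (clear depth 24)
  del 154.207.240.0/20 (clear depth 20)
  del 154.207.243.0/24 (clear depth 24)
  add 154.207.243.96/28 -> H3 at depth 28
  add 45.0.0.0/8 -> H2 at depth 8
  Q 45.0.3.158: descend 00101101 ; hops seen [H2] ; pick H2
  add 0.0.0.0/0 -> H0 at depth 0
  del 154.207.243.96/28 (clear depth 28)

== LOOKUPS ==
["H2","H3","H3","H2"]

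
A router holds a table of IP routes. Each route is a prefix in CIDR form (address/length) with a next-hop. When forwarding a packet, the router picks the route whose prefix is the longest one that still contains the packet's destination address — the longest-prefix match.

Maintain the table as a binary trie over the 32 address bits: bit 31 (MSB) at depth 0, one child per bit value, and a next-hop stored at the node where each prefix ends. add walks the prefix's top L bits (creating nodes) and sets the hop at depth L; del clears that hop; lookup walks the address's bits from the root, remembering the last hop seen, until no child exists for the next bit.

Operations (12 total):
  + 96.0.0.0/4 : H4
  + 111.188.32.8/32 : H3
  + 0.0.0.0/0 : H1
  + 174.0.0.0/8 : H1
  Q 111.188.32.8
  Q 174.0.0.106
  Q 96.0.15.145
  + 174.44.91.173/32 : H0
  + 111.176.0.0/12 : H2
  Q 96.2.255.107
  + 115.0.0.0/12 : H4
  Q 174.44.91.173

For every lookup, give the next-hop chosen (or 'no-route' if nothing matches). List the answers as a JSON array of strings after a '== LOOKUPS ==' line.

Apply in order:
  add 96.0.0.0/4 -> H4 at depth 4
  add 111.188.32.8/32 -> H3 at depth 32
  add 0.0.0.0/0 -> H1 at depth 0
  add 174.0.0.0/8 -> H1 at depth 8
  Q 111.188.32.8: descend 01101111101111000010000000001000 ; hops seen [H1,H4,H3] ; pick H3
  Q 174.0.0.106: descend 10101110 ; hops seen [H1,H1] ; pick H1
  Q 96.0.15.145: descend 0110 ; hops seen [H1,H4] ; pick H4
  add 174.44.91.173/32 -> H0 at depth 32
  add 111.176.0.0/12 -> H2 at depth 12
  Q 96.2.255.107: descend 0110 ; hops seen [H1,H4] ; pick H4
  add 115.0.0.0/12 -> H4 at depth 12
  Q 174.44.91.173: descend 10101110001011000101101110101101 ; hops seen [H1,H1,H0] ; pick H0

== LOOKUPS ==
["H3","H1","H4","H4","H0"]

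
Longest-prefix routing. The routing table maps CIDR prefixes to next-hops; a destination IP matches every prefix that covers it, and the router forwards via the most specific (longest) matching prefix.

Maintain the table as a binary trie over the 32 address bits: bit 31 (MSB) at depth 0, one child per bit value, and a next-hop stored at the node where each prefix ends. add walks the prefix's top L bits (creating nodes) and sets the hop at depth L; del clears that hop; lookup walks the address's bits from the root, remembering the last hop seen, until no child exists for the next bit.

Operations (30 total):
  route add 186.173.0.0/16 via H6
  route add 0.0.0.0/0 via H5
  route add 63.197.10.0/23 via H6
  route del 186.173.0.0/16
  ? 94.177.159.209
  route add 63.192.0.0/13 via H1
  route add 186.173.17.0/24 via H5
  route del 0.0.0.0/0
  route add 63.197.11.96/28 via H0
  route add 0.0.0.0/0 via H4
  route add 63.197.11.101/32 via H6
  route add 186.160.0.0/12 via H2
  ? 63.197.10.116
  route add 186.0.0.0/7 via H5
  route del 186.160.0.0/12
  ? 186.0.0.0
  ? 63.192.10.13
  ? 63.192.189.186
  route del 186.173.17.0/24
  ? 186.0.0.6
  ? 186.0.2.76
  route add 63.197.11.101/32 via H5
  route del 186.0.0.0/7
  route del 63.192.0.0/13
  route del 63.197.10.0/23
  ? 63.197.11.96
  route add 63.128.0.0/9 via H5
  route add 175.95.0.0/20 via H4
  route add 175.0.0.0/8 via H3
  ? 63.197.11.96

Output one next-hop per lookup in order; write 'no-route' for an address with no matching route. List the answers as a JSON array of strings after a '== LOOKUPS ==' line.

Trace:
  + 186.173.0.0/16 (H6) depth=16
  + 0.0.0.0/0 (H5) depth=0
  + 63.197.10.0/23 (H6) depth=23
  - 186.173.0.0/16 clear@16
  Q 94.177.159.209: descend 0 ; hops seen [H5] ; pick H5
  + 63.192.0.0/13 (H1) depth=13
  + 186.173.17.0/24 (H5) depth=24
  - 0.0.0.0/0 clear@0
  + 63.197.11.96/28 (H0) depth=28
  + 0.0.0.0/0 (H4) depth=0
  + 63.197.11.101/32 (H6) depth=32
  + 186.160.0.0/12 (H2) depth=12
  Q 63.197.10.116: descend 00111111110001010000101 ; hops seen [H4,H1,H6] ; pick H6
  + 186.0.0.0/7 (H5) depth=7
  - 186.160.0.0/12 clear@12
  Q 186.0.0.0: descend 10111010 ; hops seen [H4,H5] ; pick H5
  Q 63.192.10.13: descend 0011111111000 ; hops seen [H4,H1] ; pick H1
  Q 63.192.189.186: descend 0011111111000 ; hops seen [H4,H1] ; pick H1
  - 186.173.17.0/24 clear@24
  Q 186.0.0.6: descend 10111010 ; hops seen [H4,H5] ; pick H5
  Q 186.0.2.76: descend 10111010 ; hops seen [H4,H5] ; pick H5
  + 63.197.11.101/32 (H5) depth=32
  - 186.0.0.0/7 clear@7
  - 63.192.0.0/13 clear@13
  - 63.197.10.0/23 clear@23
  Q 63.197.11.96: descend 00111111110001010000101101100 ; hops seen [H4,H0] ; pick H0
  + 63.128.0.0/9 (H5) depth=9
  + 175.95.0.0/20 (H4) depth=20
  + 175.0.0.0/8 (H3) depth=8
  Q 63.197.11.96: descend 00111111110001010000101101100 ; hops seen [H4,H5,H0] ; pick H0

== LOOKUPS ==
["H5","H6","H5","H1","H1","H5","H5","H0","H0"]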